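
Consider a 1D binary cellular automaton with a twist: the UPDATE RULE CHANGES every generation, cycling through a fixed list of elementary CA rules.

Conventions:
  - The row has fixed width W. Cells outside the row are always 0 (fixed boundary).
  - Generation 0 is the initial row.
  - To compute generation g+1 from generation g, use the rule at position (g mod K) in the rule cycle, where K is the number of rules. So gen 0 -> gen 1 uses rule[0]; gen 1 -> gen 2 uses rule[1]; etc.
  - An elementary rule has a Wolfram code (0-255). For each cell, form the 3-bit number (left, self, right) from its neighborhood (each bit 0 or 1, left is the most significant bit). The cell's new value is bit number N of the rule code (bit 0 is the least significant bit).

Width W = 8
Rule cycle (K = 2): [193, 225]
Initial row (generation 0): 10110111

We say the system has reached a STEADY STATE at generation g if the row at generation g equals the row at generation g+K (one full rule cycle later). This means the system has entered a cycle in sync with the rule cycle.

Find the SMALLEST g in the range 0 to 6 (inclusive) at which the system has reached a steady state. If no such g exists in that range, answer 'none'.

Gen 0: 10110111
Gen 1 (rule 193): 00010011
Gen 2 (rule 225): 11000001
Gen 3 (rule 193): 01011100
Gen 4 (rule 225): 00101101
Gen 5 (rule 193): 10000100
Gen 6 (rule 225): 00110001
Gen 7 (rule 193): 10010100
Gen 8 (rule 225): 00001001

Answer: none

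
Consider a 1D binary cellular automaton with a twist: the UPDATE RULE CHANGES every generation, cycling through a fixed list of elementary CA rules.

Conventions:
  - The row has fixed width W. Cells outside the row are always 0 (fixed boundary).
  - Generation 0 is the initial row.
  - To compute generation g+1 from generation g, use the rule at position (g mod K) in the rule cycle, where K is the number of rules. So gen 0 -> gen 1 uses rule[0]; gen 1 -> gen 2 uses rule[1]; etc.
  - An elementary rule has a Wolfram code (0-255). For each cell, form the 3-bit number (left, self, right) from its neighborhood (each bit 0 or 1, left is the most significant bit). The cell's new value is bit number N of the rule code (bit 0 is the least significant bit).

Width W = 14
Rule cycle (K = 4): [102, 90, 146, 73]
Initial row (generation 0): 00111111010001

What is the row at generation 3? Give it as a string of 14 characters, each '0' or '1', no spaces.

Answer: 00010100001110

Derivation:
Gen 0: 00111111010001
Gen 1 (rule 102): 01000001110011
Gen 2 (rule 90): 10100011011111
Gen 3 (rule 146): 00010100001110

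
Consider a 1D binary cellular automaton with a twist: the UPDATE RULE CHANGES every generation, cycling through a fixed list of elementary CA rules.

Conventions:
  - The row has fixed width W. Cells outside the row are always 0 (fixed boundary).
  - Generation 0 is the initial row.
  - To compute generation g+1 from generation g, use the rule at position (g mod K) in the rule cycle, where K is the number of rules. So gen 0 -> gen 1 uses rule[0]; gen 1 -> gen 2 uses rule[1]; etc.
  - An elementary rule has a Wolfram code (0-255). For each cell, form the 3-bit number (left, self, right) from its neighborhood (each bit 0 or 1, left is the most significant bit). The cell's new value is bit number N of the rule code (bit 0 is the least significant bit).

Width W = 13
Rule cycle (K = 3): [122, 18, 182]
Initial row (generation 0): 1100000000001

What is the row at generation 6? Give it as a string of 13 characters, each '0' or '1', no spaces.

Gen 0: 1100000000001
Gen 1 (rule 122): 1110000000010
Gen 2 (rule 18): 0001000000101
Gen 3 (rule 182): 0011100001111
Gen 4 (rule 122): 0110110011001
Gen 5 (rule 18): 1000001100110
Gen 6 (rule 182): 1100010011001

Answer: 1100010011001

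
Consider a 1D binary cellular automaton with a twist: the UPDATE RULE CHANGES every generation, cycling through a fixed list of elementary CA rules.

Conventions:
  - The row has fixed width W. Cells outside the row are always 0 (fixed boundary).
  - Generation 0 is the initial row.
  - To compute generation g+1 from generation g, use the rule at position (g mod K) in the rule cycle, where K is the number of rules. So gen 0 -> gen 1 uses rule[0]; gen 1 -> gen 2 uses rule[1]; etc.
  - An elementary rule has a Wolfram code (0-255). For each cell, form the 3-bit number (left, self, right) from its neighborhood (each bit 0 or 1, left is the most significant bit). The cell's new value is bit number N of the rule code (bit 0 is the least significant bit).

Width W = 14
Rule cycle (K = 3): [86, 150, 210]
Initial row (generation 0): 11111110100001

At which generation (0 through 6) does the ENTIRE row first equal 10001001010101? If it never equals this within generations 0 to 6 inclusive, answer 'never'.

Answer: never

Derivation:
Gen 0: 11111110100001
Gen 1 (rule 86): 00000010110011
Gen 2 (rule 150): 00000110001100
Gen 3 (rule 210): 00001011010110
Gen 4 (rule 86): 00011001010011
Gen 5 (rule 150): 00100111011100
Gen 6 (rule 210): 01011011001110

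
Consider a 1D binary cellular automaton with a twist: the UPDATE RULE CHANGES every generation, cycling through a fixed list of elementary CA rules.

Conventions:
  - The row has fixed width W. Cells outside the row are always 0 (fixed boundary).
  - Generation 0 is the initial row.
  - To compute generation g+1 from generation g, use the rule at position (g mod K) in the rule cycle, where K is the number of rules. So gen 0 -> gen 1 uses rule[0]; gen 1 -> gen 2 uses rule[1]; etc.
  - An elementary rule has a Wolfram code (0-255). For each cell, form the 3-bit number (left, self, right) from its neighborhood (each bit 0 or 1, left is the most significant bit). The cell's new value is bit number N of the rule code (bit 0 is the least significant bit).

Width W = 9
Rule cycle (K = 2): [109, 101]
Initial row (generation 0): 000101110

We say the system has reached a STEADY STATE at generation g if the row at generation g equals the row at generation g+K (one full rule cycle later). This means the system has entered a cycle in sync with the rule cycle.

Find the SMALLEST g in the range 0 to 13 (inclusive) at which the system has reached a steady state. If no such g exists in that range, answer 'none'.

Gen 0: 000101110
Gen 1 (rule 109): 110111010
Gen 2 (rule 101): 011001110
Gen 3 (rule 109): 011001010
Gen 4 (rule 101): 001001110
Gen 5 (rule 109): 101001010
Gen 6 (rule 101): 111001110
Gen 7 (rule 109): 101001010
Gen 8 (rule 101): 111001110
Gen 9 (rule 109): 101001010
Gen 10 (rule 101): 111001110
Gen 11 (rule 109): 101001010
Gen 12 (rule 101): 111001110
Gen 13 (rule 109): 101001010
Gen 14 (rule 101): 111001110
Gen 15 (rule 109): 101001010

Answer: 5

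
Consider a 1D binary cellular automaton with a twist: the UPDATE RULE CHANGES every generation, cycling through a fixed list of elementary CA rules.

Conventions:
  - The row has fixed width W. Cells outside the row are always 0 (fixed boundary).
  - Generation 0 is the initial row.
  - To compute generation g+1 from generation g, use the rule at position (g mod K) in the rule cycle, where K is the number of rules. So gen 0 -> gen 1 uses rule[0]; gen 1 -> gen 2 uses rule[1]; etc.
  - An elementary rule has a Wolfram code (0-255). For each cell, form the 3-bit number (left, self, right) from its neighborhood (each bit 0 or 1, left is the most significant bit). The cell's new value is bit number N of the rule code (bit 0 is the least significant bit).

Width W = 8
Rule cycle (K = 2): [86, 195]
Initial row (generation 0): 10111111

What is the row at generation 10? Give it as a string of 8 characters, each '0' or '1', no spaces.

Gen 0: 10111111
Gen 1 (rule 86): 10000001
Gen 2 (rule 195): 00111110
Gen 3 (rule 86): 01000011
Gen 4 (rule 195): 10011101
Gen 5 (rule 86): 11100101
Gen 6 (rule 195): 01101000
Gen 7 (rule 86): 10101100
Gen 8 (rule 195): 00000101
Gen 9 (rule 86): 00001101
Gen 10 (rule 195): 11110100

Answer: 11110100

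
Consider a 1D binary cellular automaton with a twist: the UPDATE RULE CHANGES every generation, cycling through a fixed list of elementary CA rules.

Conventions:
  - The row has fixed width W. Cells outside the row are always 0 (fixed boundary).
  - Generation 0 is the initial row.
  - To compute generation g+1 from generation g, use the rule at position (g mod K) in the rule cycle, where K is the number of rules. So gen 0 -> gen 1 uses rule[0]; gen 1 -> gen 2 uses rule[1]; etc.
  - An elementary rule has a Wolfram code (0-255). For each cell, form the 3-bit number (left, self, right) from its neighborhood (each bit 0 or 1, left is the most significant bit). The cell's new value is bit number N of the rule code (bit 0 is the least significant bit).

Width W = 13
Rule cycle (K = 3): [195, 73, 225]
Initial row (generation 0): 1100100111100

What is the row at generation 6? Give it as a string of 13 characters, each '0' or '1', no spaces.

Answer: 0001100011111

Derivation:
Gen 0: 1100100111100
Gen 1 (rule 195): 0101001011101
Gen 2 (rule 73): 0000000010100
Gen 3 (rule 225): 1111111001001
Gen 4 (rule 195): 0111111010010
Gen 5 (rule 73): 0100001000000
Gen 6 (rule 225): 0001100011111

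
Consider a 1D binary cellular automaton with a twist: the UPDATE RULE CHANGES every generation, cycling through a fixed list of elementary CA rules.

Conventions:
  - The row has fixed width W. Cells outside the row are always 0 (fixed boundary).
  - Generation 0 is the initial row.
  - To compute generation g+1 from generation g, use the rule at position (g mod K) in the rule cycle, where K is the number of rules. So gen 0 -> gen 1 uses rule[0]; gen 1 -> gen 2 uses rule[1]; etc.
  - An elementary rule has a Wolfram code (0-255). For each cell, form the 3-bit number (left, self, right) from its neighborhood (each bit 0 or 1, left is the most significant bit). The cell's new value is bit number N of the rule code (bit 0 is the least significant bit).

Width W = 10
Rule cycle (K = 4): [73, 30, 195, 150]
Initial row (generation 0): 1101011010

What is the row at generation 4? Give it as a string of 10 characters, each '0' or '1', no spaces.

Gen 0: 1101011010
Gen 1 (rule 73): 1100011000
Gen 2 (rule 30): 1010110100
Gen 3 (rule 195): 0000010001
Gen 4 (rule 150): 0000111011

Answer: 0000111011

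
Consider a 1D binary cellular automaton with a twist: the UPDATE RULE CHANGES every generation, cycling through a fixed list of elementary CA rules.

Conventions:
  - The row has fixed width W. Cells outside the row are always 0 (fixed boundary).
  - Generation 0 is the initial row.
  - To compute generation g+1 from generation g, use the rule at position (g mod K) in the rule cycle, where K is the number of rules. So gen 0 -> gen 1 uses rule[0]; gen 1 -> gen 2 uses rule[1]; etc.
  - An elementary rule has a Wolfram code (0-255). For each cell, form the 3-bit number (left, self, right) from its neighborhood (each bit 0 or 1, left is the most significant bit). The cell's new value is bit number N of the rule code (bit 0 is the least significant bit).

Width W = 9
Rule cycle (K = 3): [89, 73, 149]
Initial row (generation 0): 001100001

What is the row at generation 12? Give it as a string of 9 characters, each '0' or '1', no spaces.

Answer: 000001111

Derivation:
Gen 0: 001100001
Gen 1 (rule 89): 101111100
Gen 2 (rule 73): 001000101
Gen 3 (rule 149): 101110101
Gen 4 (rule 89): 001010000
Gen 5 (rule 73): 100000111
Gen 6 (rule 149): 111110010
Gen 7 (rule 89): 100011001
Gen 8 (rule 73): 001011000
Gen 9 (rule 149): 101000111
Gen 10 (rule 89): 000110101
Gen 11 (rule 73): 110110000
Gen 12 (rule 149): 000001111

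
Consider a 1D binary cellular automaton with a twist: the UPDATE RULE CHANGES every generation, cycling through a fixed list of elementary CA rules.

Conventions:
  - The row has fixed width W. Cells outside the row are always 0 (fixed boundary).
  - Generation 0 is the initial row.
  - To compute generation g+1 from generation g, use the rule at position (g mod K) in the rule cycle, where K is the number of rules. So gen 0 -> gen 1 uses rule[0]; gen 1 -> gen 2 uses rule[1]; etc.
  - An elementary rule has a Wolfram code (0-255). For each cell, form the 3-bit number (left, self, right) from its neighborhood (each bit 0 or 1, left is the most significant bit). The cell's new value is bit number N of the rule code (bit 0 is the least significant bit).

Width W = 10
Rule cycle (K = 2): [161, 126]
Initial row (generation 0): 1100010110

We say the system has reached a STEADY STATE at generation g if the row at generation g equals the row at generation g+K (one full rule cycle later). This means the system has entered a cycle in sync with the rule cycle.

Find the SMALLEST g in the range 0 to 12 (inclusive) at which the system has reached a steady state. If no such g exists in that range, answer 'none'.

Answer: 4

Derivation:
Gen 0: 1100010110
Gen 1 (rule 161): 0001001000
Gen 2 (rule 126): 0011111100
Gen 3 (rule 161): 1001111001
Gen 4 (rule 126): 1111001111
Gen 5 (rule 161): 0110000110
Gen 6 (rule 126): 1111001111
Gen 7 (rule 161): 0110000110
Gen 8 (rule 126): 1111001111
Gen 9 (rule 161): 0110000110
Gen 10 (rule 126): 1111001111
Gen 11 (rule 161): 0110000110
Gen 12 (rule 126): 1111001111
Gen 13 (rule 161): 0110000110
Gen 14 (rule 126): 1111001111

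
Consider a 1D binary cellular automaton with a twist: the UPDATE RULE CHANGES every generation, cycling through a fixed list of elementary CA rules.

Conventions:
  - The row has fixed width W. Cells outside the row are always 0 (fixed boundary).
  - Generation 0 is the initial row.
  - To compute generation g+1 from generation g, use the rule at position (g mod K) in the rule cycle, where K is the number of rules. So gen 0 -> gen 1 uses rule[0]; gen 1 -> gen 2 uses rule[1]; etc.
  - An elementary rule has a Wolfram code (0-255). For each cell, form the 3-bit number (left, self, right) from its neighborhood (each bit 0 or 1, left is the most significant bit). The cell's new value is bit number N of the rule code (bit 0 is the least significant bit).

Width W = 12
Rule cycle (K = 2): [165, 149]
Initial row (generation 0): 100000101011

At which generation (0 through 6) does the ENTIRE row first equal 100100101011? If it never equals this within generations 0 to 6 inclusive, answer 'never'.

Answer: 6

Derivation:
Gen 0: 100000101011
Gen 1 (rule 165): 101110111100
Gen 2 (rule 149): 100100011011
Gen 3 (rule 165): 100101000100
Gen 4 (rule 149): 110101110111
Gen 5 (rule 165): 001110101010
Gen 6 (rule 149): 100100101011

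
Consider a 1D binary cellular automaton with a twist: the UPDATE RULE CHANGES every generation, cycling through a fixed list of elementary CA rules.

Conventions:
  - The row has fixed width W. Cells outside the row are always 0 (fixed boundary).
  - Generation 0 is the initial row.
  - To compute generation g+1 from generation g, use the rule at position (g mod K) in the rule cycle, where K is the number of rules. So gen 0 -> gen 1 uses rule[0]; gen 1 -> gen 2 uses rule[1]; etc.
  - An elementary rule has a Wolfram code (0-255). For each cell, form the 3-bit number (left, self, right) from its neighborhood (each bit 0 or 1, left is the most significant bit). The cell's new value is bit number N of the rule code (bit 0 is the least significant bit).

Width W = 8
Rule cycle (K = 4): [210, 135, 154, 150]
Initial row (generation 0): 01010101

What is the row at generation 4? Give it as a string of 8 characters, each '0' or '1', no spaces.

Gen 0: 01010101
Gen 1 (rule 210): 10000000
Gen 2 (rule 135): 10111111
Gen 3 (rule 154): 00111110
Gen 4 (rule 150): 01011101

Answer: 01011101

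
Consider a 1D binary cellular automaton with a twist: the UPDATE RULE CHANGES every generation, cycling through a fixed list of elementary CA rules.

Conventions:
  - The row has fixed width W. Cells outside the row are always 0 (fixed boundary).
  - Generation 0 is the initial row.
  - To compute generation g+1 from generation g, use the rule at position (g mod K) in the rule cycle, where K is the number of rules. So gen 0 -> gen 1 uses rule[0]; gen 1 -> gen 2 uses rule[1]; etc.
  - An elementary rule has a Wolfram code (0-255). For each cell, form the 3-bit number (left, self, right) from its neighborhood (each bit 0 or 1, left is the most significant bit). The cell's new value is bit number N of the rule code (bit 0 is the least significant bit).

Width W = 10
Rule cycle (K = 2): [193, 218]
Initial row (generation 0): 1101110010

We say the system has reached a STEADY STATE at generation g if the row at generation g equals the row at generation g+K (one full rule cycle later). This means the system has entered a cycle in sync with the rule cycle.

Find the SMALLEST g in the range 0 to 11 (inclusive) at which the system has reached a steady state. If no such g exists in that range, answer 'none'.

Gen 0: 1101110010
Gen 1 (rule 193): 0100110000
Gen 2 (rule 218): 1011111000
Gen 3 (rule 193): 0001111011
Gen 4 (rule 218): 0011111011
Gen 5 (rule 193): 1001111001
Gen 6 (rule 218): 0111111110
Gen 7 (rule 193): 0011111110
Gen 8 (rule 218): 0111111111
Gen 9 (rule 193): 0011111111
Gen 10 (rule 218): 0111111111
Gen 11 (rule 193): 0011111111
Gen 12 (rule 218): 0111111111
Gen 13 (rule 193): 0011111111

Answer: 8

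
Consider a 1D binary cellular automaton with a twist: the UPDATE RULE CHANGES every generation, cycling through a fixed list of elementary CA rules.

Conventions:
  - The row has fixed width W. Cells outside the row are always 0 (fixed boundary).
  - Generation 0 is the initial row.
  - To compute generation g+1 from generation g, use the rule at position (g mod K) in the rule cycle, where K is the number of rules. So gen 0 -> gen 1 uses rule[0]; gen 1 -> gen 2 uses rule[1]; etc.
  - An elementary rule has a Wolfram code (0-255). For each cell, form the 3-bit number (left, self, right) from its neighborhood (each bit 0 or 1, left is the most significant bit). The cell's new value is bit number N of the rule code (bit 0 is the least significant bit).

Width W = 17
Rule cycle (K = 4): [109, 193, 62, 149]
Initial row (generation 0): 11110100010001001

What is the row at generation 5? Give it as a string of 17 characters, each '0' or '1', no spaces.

Gen 0: 11110100010001001
Gen 1 (rule 109): 10011101010101001
Gen 2 (rule 193): 00001100000000000
Gen 3 (rule 62): 00011010000000000
Gen 4 (rule 149): 11000011111111111
Gen 5 (rule 109): 11011010000000001

Answer: 11011010000000001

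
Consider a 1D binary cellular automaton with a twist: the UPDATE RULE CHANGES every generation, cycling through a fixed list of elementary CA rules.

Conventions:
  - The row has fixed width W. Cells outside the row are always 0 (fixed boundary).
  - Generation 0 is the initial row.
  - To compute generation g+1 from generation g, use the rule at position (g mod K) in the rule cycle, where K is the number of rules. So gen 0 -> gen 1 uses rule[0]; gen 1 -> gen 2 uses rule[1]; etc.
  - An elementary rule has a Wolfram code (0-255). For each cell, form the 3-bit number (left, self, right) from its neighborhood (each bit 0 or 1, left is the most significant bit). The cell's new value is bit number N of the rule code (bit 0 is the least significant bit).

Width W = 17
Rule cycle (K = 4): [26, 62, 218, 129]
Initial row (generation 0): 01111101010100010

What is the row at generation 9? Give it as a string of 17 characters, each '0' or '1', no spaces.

Answer: 11001101110101101

Derivation:
Gen 0: 01111101010100010
Gen 1 (rule 26): 11000000000010101
Gen 2 (rule 62): 10100000000111111
Gen 3 (rule 218): 00010000001111111
Gen 4 (rule 129): 11000111100111110
Gen 5 (rule 26): 10101100011100001
Gen 6 (rule 62): 11111010110010011
Gen 7 (rule 218): 11111000111101111
Gen 8 (rule 129): 01110010011000110
Gen 9 (rule 26): 11001101110101101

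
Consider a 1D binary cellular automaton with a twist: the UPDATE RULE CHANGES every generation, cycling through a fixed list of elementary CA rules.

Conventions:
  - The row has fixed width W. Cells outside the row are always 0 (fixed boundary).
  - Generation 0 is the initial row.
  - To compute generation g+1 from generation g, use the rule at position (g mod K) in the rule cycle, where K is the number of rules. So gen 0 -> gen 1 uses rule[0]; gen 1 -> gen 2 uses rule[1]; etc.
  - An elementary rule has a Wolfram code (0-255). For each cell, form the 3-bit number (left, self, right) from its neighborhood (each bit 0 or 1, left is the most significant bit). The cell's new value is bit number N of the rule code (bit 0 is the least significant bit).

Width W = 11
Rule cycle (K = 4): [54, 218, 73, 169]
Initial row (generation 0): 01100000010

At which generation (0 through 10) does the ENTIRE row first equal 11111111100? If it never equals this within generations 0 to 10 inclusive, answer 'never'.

Gen 0: 01100000010
Gen 1 (rule 54): 10010000111
Gen 2 (rule 218): 01101001111
Gen 3 (rule 73): 01100001001
Gen 4 (rule 169): 01001100000
Gen 5 (rule 54): 11110010000
Gen 6 (rule 218): 11111101000
Gen 7 (rule 73): 10000100011
Gen 8 (rule 169): 00110001010
Gen 9 (rule 54): 01001011111
Gen 10 (rule 218): 10110011111

Answer: never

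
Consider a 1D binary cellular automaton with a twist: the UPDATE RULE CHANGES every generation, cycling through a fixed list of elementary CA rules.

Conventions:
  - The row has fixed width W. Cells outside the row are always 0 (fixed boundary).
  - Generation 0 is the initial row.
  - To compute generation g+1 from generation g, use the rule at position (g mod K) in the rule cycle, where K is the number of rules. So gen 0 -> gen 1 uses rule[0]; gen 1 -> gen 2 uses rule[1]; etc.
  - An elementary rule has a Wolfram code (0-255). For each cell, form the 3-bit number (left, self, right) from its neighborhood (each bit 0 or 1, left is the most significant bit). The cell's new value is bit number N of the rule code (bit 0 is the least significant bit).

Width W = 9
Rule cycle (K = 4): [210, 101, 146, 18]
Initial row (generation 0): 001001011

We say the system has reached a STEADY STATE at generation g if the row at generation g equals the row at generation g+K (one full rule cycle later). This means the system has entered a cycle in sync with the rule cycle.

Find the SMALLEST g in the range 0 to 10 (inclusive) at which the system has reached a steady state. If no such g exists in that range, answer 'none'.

Answer: none

Derivation:
Gen 0: 001001011
Gen 1 (rule 210): 010110001
Gen 2 (rule 101): 011010101
Gen 3 (rule 146): 100000000
Gen 4 (rule 18): 010000000
Gen 5 (rule 210): 101000000
Gen 6 (rule 101): 111011111
Gen 7 (rule 146): 010001110
Gen 8 (rule 18): 101010001
Gen 9 (rule 210): 000001010
Gen 10 (rule 101): 111101110
Gen 11 (rule 146): 011000101
Gen 12 (rule 18): 100101000
Gen 13 (rule 210): 011000100
Gen 14 (rule 101): 001010101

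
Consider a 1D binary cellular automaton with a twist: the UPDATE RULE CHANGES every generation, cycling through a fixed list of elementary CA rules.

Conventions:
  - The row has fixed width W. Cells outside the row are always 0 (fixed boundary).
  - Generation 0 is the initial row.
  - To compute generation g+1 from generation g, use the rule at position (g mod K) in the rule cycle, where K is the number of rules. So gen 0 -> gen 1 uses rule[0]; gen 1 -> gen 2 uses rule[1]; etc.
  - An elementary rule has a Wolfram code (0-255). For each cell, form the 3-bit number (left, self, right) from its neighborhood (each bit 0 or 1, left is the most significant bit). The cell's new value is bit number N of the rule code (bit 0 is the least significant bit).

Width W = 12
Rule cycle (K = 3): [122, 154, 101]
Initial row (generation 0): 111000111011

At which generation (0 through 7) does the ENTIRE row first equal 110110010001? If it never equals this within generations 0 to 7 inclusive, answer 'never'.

Gen 0: 111000111011
Gen 1 (rule 122): 101101101111
Gen 2 (rule 154): 001001001110
Gen 3 (rule 101): 101001000010
Gen 4 (rule 122): 010110100101
Gen 5 (rule 154): 100100011000
Gen 6 (rule 101): 100101001011
Gen 7 (rule 122): 011010110111

Answer: never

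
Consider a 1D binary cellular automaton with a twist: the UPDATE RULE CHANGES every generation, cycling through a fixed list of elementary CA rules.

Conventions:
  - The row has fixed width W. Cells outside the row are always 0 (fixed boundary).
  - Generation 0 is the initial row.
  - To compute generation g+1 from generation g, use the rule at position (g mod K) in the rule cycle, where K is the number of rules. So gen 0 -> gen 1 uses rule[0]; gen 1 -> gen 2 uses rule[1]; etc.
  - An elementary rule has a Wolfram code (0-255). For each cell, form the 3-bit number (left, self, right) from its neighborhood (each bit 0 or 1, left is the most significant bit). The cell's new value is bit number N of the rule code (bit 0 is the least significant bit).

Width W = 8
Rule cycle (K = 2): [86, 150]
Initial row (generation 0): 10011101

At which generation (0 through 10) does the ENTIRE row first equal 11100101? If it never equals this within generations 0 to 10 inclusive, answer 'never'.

Answer: 1

Derivation:
Gen 0: 10011101
Gen 1 (rule 86): 11100101
Gen 2 (rule 150): 01011101
Gen 3 (rule 86): 11000101
Gen 4 (rule 150): 00101101
Gen 5 (rule 86): 01100101
Gen 6 (rule 150): 10011101
Gen 7 (rule 86): 11100101
Gen 8 (rule 150): 01011101
Gen 9 (rule 86): 11000101
Gen 10 (rule 150): 00101101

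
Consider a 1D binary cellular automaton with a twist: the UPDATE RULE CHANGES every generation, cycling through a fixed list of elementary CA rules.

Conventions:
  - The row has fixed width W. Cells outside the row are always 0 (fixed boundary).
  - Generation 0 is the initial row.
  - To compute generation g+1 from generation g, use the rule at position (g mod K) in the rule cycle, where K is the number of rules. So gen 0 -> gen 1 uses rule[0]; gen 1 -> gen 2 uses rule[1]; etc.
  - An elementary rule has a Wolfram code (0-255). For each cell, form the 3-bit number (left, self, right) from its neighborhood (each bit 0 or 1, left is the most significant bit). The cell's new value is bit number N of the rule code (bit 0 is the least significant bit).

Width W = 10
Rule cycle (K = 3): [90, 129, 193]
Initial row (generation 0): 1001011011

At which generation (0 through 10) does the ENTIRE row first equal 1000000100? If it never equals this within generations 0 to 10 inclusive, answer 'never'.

Answer: 9

Derivation:
Gen 0: 1001011011
Gen 1 (rule 90): 0110011011
Gen 2 (rule 129): 0000000000
Gen 3 (rule 193): 1111111111
Gen 4 (rule 90): 1000000001
Gen 5 (rule 129): 0011111100
Gen 6 (rule 193): 1001111101
Gen 7 (rule 90): 0111000100
Gen 8 (rule 129): 0010010001
Gen 9 (rule 193): 1000000100
Gen 10 (rule 90): 0100001010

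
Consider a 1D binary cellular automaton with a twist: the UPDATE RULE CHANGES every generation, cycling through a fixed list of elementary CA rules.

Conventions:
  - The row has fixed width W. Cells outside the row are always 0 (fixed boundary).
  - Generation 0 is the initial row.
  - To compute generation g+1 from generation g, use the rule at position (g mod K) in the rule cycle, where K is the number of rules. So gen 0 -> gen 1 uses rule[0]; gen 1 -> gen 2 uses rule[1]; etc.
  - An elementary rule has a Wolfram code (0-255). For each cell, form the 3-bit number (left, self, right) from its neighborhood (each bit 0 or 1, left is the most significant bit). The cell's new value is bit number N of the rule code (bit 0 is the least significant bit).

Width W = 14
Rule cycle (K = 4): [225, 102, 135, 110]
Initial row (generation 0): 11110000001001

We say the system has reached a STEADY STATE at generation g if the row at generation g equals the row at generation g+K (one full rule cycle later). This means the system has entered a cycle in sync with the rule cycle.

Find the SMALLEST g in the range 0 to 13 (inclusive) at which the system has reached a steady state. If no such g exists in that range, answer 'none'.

Answer: none

Derivation:
Gen 0: 11110000001001
Gen 1 (rule 225): 01110111100000
Gen 2 (rule 102): 10011000100000
Gen 3 (rule 135): 10100011101111
Gen 4 (rule 110): 11100110111001
Gen 5 (rule 225): 01100011011000
Gen 6 (rule 102): 10100101101000
Gen 7 (rule 135): 10101100001011
Gen 8 (rule 110): 11111100011111
Gen 9 (rule 225): 01111101001111
Gen 10 (rule 102): 10000111010001
Gen 11 (rule 135): 10111010010111
Gen 12 (rule 110): 11101110111101
Gen 13 (rule 225): 01110111011110
Gen 14 (rule 102): 10011001100010
Gen 15 (rule 135): 10100010001110
Gen 16 (rule 110): 11100110011010
Gen 17 (rule 225): 01100010001100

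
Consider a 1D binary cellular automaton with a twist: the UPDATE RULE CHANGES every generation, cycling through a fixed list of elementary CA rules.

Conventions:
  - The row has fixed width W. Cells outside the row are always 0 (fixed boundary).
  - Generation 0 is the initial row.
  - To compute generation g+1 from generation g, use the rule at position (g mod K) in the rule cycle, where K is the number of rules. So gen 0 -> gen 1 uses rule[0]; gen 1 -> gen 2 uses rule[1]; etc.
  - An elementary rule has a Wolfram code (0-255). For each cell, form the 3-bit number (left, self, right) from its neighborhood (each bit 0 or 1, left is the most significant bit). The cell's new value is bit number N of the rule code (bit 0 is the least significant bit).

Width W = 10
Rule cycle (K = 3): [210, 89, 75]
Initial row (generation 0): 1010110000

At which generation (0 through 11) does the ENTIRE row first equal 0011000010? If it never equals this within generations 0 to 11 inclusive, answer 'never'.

Answer: never

Derivation:
Gen 0: 1010110000
Gen 1 (rule 210): 0000011000
Gen 2 (rule 89): 1111011111
Gen 3 (rule 75): 1001010001
Gen 4 (rule 210): 0110001010
Gen 5 (rule 89): 0111100001
Gen 6 (rule 75): 1100101110
Gen 7 (rule 210): 0111000111
Gen 8 (rule 89): 0101110101
Gen 9 (rule 75): 1001010000
Gen 10 (rule 210): 0110001000
Gen 11 (rule 89): 0111100111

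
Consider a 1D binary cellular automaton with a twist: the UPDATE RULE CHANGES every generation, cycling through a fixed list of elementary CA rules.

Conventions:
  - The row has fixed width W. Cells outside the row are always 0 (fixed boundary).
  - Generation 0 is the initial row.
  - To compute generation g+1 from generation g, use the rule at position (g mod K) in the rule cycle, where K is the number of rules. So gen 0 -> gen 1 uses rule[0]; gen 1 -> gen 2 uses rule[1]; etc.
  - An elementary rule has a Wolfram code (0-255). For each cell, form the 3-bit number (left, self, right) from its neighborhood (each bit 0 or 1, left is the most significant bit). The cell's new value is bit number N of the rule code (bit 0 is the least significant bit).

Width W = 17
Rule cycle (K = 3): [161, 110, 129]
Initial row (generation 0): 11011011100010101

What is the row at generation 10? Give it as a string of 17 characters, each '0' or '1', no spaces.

Answer: 11111111000111000

Derivation:
Gen 0: 11011011100010101
Gen 1 (rule 161): 00100101001001010
Gen 2 (rule 110): 01101111011011110
Gen 3 (rule 129): 00000110000001100
Gen 4 (rule 161): 11110000111100001
Gen 5 (rule 110): 10010001100100011
Gen 6 (rule 129): 00000100000001000
Gen 7 (rule 161): 11110001111100011
Gen 8 (rule 110): 10010011000100111
Gen 9 (rule 129): 00000000010000010
Gen 10 (rule 161): 11111111000111000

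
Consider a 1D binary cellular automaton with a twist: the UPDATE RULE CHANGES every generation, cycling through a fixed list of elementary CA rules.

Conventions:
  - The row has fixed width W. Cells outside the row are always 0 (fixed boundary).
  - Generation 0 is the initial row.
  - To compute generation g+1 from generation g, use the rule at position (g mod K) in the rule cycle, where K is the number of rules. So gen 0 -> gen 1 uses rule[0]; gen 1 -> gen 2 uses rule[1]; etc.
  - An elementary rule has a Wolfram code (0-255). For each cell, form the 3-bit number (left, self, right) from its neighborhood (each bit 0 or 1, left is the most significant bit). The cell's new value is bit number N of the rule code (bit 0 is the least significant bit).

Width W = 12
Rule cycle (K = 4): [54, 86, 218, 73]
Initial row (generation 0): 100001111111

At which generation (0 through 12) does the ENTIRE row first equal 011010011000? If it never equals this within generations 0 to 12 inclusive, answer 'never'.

Answer: 6

Derivation:
Gen 0: 100001111111
Gen 1 (rule 54): 110010000000
Gen 2 (rule 86): 011111000000
Gen 3 (rule 218): 111111100000
Gen 4 (rule 73): 100000101111
Gen 5 (rule 54): 110001110000
Gen 6 (rule 86): 011010011000
Gen 7 (rule 218): 111001111100
Gen 8 (rule 73): 101001000101
Gen 9 (rule 54): 111111101111
Gen 10 (rule 86): 000000100001
Gen 11 (rule 218): 000001010010
Gen 12 (rule 73): 111100000000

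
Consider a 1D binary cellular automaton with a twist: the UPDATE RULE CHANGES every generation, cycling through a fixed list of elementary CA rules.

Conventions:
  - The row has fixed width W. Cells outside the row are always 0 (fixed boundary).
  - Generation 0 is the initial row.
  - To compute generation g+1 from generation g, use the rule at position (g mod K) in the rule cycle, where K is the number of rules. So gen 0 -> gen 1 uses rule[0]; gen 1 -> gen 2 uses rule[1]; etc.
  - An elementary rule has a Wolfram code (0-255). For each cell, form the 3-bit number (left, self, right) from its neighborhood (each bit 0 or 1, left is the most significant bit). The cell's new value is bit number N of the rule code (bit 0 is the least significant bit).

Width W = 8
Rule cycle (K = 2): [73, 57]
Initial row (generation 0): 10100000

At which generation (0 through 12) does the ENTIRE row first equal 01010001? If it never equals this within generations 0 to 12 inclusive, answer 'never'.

Answer: never

Derivation:
Gen 0: 10100000
Gen 1 (rule 73): 00001111
Gen 2 (rule 57): 11101000
Gen 3 (rule 73): 10100011
Gen 4 (rule 57): 01011010
Gen 5 (rule 73): 00011000
Gen 6 (rule 57): 11010111
Gen 7 (rule 73): 11000101
Gen 8 (rule 57): 10110010
Gen 9 (rule 73): 00110000
Gen 10 (rule 57): 10101111
Gen 11 (rule 73): 00001001
Gen 12 (rule 57): 11100100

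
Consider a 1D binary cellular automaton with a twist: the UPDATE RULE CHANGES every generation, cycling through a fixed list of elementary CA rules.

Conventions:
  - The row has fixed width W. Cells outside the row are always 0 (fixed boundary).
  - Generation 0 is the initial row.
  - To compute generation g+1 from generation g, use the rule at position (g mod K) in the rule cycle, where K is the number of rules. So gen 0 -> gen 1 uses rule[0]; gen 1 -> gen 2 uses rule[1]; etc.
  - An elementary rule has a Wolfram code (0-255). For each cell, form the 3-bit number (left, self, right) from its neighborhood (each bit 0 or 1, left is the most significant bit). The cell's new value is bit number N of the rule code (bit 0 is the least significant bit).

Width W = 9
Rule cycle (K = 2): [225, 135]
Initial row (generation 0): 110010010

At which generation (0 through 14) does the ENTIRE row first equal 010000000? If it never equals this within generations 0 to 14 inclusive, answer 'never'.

Answer: 1

Derivation:
Gen 0: 110010010
Gen 1 (rule 225): 010000000
Gen 2 (rule 135): 110111111
Gen 3 (rule 225): 011011111
Gen 4 (rule 135): 100001110
Gen 5 (rule 225): 001100110
Gen 6 (rule 135): 110001000
Gen 7 (rule 225): 010100011
Gen 8 (rule 135): 110101100
Gen 9 (rule 225): 011010101
Gen 10 (rule 135): 100010101
Gen 11 (rule 225): 001001010
Gen 12 (rule 135): 111011010
Gen 13 (rule 225): 011101100
Gen 14 (rule 135): 101000001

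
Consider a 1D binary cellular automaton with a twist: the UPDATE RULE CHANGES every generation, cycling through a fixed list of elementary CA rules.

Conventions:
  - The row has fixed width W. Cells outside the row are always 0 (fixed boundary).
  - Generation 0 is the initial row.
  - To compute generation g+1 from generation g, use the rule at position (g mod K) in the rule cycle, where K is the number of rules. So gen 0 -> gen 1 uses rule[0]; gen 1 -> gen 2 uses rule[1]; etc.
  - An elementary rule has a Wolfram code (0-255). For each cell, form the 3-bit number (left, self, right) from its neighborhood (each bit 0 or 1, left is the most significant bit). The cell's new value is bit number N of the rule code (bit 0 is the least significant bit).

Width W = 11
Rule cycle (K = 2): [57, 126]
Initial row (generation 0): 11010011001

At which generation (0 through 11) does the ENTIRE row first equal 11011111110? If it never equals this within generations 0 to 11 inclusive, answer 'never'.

Gen 0: 11010011001
Gen 1 (rule 57): 10101010100
Gen 2 (rule 126): 11111111110
Gen 3 (rule 57): 10000000001
Gen 4 (rule 126): 11000000011
Gen 5 (rule 57): 10111111010
Gen 6 (rule 126): 11100001111
Gen 7 (rule 57): 10011101000
Gen 8 (rule 126): 11110111100
Gen 9 (rule 57): 10001100011
Gen 10 (rule 126): 11011110111
Gen 11 (rule 57): 10110001100

Answer: never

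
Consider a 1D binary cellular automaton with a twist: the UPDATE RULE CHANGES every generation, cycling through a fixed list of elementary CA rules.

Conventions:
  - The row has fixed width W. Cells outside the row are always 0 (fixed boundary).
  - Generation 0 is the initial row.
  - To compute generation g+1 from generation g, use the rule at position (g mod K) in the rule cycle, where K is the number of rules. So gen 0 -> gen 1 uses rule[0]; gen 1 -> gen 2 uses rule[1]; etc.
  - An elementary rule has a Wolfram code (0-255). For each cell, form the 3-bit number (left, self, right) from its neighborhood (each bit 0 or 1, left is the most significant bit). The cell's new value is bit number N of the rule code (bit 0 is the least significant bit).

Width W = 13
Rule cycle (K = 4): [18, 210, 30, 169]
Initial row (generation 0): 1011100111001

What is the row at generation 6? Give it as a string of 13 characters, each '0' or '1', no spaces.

Answer: 0000010110001

Derivation:
Gen 0: 1011100111001
Gen 1 (rule 18): 0000011000110
Gen 2 (rule 210): 0000101101011
Gen 3 (rule 30): 0001101001010
Gen 4 (rule 169): 1101010000100
Gen 5 (rule 18): 0000001001010
Gen 6 (rule 210): 0000010110001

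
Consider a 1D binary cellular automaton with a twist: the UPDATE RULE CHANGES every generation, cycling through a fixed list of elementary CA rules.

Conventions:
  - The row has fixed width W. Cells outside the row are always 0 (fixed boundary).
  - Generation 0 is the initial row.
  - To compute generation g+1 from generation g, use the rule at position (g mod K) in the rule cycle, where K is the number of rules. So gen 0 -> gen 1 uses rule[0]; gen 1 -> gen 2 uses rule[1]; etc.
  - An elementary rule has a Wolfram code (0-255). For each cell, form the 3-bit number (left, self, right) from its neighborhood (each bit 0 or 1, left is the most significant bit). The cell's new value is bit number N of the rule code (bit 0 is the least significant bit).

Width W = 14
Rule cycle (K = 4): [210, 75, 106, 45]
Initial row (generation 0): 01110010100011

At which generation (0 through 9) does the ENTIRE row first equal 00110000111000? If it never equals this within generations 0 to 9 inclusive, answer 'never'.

Answer: never

Derivation:
Gen 0: 01110010100011
Gen 1 (rule 210): 10111100010101
Gen 2 (rule 75): 00100101100000
Gen 3 (rule 106): 01001011100000
Gen 4 (rule 45): 01001110001111
Gen 5 (rule 210): 10110111010111
Gen 6 (rule 75): 00110101000101
Gen 7 (rule 106): 01111010001010
Gen 8 (rule 45): 01000110101110
Gen 9 (rule 210): 10101010000111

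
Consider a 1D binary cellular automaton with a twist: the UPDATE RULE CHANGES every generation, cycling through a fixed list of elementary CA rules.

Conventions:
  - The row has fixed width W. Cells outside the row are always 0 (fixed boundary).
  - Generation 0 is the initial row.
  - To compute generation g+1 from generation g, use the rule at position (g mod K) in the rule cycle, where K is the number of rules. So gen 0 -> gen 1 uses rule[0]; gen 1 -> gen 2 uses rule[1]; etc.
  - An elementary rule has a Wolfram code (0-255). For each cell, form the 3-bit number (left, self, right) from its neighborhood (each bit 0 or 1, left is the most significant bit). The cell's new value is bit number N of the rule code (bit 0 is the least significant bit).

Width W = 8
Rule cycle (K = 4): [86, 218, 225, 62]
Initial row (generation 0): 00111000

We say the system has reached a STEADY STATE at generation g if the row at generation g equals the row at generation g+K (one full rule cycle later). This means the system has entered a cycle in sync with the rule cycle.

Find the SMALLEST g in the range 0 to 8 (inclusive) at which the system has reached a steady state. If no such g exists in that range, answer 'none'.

Gen 0: 00111000
Gen 1 (rule 86): 01001100
Gen 2 (rule 218): 10111110
Gen 3 (rule 225): 01011110
Gen 4 (rule 62): 11110001
Gen 5 (rule 86): 00011011
Gen 6 (rule 218): 00111011
Gen 7 (rule 225): 10011101
Gen 8 (rule 62): 11110011
Gen 9 (rule 86): 00011101
Gen 10 (rule 218): 00111100
Gen 11 (rule 225): 10011101
Gen 12 (rule 62): 11110011

Answer: 7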